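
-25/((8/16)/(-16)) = 800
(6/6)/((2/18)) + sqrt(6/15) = sqrt(10)/5 + 9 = 9.63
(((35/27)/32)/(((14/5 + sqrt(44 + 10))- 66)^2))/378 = 49375 * sqrt(6)/18863471877984 + 6325375/226361662535808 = 0.00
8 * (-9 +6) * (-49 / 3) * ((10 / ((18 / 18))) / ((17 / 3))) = 11760 / 17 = 691.76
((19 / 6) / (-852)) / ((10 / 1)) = -19 / 51120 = -0.00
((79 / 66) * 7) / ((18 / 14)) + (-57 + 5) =-27017 / 594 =-45.48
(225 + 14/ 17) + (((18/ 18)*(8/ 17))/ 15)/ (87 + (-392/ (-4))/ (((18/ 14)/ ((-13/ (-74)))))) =225.82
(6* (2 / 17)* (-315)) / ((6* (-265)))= 126 / 901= 0.14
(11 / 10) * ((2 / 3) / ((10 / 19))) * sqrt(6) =209 * sqrt(6) / 150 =3.41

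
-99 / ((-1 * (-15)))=-33 / 5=-6.60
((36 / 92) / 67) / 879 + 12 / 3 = 1806055 / 451513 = 4.00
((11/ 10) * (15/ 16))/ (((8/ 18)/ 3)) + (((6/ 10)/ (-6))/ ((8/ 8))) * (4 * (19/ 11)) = 44141/ 7040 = 6.27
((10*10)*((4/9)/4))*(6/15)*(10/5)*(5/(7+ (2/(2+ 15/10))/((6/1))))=2800/447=6.26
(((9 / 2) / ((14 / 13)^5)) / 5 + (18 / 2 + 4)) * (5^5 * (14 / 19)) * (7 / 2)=45786723125 / 417088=109777.13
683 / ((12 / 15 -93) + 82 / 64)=-109280 / 14547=-7.51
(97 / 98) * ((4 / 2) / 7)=97 / 343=0.28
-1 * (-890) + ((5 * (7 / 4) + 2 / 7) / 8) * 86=110559 / 112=987.13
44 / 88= 1 / 2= 0.50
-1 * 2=-2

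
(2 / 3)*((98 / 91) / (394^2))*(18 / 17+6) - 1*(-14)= 120075326 / 8576789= 14.00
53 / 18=2.94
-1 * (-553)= 553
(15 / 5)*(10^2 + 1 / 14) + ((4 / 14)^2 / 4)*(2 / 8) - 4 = 58059 / 196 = 296.22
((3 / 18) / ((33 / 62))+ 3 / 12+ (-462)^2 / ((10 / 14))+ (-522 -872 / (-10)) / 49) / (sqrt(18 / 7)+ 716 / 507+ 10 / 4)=19436142929258549 / 211716339450 -2484024316897929 * sqrt(14) / 247002396025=54174.10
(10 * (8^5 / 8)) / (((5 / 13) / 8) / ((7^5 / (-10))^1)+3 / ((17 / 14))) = 608558612480 / 36706063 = 16579.24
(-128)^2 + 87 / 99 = 540701 / 33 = 16384.88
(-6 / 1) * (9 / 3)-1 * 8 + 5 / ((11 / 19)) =-17.36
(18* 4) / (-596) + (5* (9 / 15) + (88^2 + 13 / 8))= 9236217 / 1192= 7748.50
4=4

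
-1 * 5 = -5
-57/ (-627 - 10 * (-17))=57/ 457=0.12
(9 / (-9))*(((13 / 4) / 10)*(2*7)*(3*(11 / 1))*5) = -750.75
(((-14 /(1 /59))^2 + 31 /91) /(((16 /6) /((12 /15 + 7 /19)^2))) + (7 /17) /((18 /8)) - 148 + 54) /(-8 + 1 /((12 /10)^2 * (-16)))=-2808236441416264 /64684440275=-43414.40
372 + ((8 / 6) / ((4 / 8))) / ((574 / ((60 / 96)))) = 640589 / 1722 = 372.00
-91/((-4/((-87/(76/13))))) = -102921/304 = -338.56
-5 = -5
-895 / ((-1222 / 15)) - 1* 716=-861527 / 1222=-705.01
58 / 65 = 0.89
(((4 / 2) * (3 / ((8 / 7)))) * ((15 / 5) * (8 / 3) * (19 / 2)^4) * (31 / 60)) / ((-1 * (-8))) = 28279657 / 1280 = 22093.48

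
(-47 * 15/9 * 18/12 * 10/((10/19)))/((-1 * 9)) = 4465/18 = 248.06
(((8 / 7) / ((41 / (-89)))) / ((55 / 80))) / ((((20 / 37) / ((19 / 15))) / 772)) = -1545655168 / 236775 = -6527.95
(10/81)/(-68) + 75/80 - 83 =-1808041/22032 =-82.06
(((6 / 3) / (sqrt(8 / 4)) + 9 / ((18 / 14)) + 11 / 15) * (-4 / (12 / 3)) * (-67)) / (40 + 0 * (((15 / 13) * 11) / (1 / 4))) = 67 * sqrt(2) / 40 + 1943 / 150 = 15.32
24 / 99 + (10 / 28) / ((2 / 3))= 719 / 924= 0.78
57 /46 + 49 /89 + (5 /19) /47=6563481 /3655942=1.80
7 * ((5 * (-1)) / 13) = -35 / 13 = -2.69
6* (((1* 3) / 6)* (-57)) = -171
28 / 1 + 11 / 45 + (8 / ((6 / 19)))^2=30151 / 45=670.02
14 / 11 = 1.27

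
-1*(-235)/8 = 235/8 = 29.38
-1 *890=-890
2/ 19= 0.11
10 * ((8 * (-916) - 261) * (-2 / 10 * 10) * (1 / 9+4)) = 5615860 / 9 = 623984.44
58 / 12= 29 / 6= 4.83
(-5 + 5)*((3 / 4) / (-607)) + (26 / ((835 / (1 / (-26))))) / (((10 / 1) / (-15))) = 3 / 1670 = 0.00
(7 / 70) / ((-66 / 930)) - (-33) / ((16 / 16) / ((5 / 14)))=799 / 77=10.38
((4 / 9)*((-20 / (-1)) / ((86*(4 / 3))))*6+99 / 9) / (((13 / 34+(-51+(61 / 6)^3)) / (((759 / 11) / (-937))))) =-124910424 / 147981147419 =-0.00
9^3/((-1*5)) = -729/5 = -145.80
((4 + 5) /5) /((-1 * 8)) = -9 /40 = -0.22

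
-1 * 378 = -378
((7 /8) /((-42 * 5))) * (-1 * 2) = 1 /120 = 0.01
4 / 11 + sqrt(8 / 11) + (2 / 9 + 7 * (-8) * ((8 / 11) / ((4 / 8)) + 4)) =-30182 / 99 + 2 * sqrt(22) / 11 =-304.02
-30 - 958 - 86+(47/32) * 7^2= -32065/32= -1002.03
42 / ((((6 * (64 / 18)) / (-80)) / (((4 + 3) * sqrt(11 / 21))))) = -797.93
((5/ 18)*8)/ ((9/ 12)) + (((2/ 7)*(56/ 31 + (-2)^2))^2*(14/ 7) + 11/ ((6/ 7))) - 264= -617137067/ 2542806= -242.70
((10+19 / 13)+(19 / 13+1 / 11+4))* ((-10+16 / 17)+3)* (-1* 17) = 250599 / 143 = 1752.44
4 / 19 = 0.21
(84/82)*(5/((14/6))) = 90/41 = 2.20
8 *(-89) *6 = -4272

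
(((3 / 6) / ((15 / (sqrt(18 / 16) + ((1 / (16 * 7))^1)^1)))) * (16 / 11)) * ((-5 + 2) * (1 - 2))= 1 / 770 + 6 * sqrt(2) / 55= 0.16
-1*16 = -16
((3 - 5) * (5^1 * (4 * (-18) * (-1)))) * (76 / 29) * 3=-164160 / 29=-5660.69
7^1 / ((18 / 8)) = 28 / 9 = 3.11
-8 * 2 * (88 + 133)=-3536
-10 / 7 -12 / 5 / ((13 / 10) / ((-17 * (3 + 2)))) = 14150 / 91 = 155.49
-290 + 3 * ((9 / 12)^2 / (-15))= -23209 / 80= -290.11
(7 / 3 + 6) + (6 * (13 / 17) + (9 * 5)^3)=4648034 / 51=91137.92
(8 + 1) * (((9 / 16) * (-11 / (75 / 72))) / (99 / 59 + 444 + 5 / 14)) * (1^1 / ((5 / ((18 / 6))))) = -3311847 / 46053125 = -0.07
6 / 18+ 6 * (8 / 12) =13 / 3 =4.33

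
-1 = -1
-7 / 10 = -0.70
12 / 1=12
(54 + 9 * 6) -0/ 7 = 108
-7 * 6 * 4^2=-672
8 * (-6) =-48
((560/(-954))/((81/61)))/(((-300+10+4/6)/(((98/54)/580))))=2989/625223934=0.00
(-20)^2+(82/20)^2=41681/100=416.81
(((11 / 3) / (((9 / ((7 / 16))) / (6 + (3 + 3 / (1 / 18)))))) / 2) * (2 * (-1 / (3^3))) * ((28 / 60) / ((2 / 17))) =-64141 / 38880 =-1.65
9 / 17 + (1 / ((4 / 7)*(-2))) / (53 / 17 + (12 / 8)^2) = 4547 / 12410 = 0.37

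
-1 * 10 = -10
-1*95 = -95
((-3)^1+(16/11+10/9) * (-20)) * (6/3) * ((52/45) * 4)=-2236832/4455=-502.09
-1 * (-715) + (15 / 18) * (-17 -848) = -35 / 6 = -5.83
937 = 937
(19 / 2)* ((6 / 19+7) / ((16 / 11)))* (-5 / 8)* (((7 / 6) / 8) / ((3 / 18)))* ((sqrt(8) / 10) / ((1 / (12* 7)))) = -224763* sqrt(2) / 512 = -620.83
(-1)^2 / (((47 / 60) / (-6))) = -360 / 47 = -7.66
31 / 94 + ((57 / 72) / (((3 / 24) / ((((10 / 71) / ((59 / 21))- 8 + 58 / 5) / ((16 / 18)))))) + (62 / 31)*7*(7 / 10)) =35573778 / 984415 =36.14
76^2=5776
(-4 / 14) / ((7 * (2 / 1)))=-1 / 49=-0.02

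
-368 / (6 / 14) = -2576 / 3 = -858.67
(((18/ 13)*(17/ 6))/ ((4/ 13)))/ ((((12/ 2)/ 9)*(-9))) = -17/ 8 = -2.12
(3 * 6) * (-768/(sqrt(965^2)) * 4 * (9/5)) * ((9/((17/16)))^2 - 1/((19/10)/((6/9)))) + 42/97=-18924830860242/2569925275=-7363.96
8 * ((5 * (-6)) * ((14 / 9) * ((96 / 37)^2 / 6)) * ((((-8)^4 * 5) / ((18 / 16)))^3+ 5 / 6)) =-2522015791327826124800 / 998001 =-2527067399058544.15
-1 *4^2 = -16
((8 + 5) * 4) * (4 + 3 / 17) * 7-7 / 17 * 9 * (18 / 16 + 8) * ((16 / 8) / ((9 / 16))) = 1400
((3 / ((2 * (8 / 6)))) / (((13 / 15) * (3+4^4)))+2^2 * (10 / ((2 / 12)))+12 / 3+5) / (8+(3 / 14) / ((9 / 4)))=20121597 / 654160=30.76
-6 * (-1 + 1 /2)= 3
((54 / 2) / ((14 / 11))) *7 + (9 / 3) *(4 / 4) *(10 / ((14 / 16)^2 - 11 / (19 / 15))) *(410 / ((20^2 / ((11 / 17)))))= 47794197 / 327386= 145.99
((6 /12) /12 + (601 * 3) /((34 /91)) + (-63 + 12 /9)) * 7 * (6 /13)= 13606131 /884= 15391.55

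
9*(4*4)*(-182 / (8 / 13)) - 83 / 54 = -2299835 / 54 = -42589.54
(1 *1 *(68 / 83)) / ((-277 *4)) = -17 / 22991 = -0.00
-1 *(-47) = 47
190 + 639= 829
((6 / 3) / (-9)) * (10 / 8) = -5 / 18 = -0.28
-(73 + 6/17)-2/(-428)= -266841/3638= -73.35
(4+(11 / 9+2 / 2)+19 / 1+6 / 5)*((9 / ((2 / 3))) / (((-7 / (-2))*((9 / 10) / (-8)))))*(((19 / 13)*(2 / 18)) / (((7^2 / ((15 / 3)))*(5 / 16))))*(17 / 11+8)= -28916480 / 63063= -458.53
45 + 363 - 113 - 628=-333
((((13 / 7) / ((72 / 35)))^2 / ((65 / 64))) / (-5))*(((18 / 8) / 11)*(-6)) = 13 / 66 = 0.20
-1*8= -8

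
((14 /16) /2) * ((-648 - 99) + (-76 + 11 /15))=-43169 /120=-359.74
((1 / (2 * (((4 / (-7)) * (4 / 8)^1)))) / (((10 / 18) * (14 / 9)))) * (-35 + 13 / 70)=197397 / 2800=70.50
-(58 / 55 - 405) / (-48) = -22217 / 2640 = -8.42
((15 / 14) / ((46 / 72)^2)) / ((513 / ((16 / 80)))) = 0.00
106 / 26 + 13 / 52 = 225 / 52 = 4.33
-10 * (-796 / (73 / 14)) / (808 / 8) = 111440 / 7373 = 15.11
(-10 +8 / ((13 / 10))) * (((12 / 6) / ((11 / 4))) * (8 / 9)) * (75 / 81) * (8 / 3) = -640000 / 104247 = -6.14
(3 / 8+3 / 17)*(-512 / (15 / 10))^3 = -3355443200 / 153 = -21931001.31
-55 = -55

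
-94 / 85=-1.11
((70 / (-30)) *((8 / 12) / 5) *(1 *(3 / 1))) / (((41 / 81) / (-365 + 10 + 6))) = 131922 / 205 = 643.52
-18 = -18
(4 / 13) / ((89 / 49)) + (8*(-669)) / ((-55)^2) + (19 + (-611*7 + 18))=-14845281364 / 3499925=-4241.60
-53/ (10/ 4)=-21.20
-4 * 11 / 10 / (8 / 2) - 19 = -201 / 10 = -20.10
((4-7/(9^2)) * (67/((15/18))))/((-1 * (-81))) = 42478/10935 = 3.88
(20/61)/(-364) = -5/5551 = -0.00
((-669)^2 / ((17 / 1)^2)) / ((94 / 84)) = 1383.90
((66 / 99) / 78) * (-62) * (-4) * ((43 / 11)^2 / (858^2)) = 114638 / 2605468437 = 0.00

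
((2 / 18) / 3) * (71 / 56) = 71 / 1512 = 0.05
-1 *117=-117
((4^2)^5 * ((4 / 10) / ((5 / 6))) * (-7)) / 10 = -44040192 / 125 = -352321.54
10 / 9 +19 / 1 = 20.11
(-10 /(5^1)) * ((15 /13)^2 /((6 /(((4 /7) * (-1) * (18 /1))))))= 5400 /1183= 4.56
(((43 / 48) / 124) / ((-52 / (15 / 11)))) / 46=-215 / 52203008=-0.00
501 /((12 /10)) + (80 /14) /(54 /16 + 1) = 41043 /98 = 418.81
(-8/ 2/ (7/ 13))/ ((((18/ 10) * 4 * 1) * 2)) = -65/ 126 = -0.52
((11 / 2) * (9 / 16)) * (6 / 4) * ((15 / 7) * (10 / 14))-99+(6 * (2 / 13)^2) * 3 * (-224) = -99281349 / 529984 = -187.33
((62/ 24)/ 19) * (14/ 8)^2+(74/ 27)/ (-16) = 8047/ 32832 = 0.25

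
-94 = -94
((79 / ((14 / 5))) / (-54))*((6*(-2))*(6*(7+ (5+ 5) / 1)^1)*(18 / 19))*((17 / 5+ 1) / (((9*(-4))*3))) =-29546 / 1197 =-24.68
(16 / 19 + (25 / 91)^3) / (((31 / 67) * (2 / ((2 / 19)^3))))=3310874948 / 3044389915021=0.00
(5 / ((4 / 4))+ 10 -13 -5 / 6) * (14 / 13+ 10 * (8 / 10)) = 413 / 39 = 10.59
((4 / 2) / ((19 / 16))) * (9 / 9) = 32 / 19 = 1.68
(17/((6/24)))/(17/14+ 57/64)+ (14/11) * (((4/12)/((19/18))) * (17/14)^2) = 45386413/1379609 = 32.90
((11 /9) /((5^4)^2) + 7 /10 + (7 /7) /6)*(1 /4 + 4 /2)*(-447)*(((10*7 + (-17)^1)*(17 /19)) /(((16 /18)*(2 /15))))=-16566176643867 /47500000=-348761.61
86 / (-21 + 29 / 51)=-2193 / 521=-4.21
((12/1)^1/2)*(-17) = -102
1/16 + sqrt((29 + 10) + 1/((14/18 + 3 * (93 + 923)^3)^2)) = 1/16 + 2 * sqrt(7817977062785154201330)/28316846599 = 6.31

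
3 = 3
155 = 155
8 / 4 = 2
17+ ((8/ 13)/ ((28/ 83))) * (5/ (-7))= 9999/ 637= 15.70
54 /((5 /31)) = 1674 /5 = 334.80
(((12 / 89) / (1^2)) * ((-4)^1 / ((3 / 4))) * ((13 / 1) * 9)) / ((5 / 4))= -29952 / 445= -67.31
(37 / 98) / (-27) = -37 / 2646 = -0.01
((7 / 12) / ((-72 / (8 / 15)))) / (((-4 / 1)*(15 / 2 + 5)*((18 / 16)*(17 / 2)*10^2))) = 7 / 77456250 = 0.00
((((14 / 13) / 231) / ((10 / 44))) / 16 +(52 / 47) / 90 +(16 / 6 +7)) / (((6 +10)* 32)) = 1064633 / 56309760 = 0.02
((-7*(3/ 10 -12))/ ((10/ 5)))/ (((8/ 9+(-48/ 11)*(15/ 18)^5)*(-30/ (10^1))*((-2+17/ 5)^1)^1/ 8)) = 138996/ 1541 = 90.20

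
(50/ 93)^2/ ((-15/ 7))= -3500/ 25947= -0.13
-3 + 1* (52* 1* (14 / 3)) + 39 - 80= 596 / 3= 198.67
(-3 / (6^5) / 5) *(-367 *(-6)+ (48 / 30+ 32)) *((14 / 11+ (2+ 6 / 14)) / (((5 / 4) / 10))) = -3933 / 770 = -5.11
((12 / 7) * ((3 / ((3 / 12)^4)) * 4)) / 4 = 9216 / 7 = 1316.57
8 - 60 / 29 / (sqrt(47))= 8 - 60*sqrt(47) / 1363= 7.70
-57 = -57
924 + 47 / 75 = 69347 / 75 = 924.63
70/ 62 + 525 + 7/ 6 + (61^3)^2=9582789729223/ 186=51520374888.30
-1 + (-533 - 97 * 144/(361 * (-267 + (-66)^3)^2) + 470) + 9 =-182682643276607/3321502605001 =-55.00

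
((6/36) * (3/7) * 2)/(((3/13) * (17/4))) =52/357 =0.15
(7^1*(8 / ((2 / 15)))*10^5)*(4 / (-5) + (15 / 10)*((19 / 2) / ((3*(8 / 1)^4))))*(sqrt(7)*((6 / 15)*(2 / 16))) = -858913125*sqrt(7) / 512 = -4438419.00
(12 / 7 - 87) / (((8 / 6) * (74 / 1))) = -1791 / 2072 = -0.86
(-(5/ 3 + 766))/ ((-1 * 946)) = 2303/ 2838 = 0.81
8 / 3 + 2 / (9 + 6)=14 / 5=2.80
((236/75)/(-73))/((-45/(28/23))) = 6608/5666625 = 0.00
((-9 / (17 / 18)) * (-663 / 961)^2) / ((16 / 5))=-10472085 / 7388168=-1.42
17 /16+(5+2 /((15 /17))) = 1999 /240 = 8.33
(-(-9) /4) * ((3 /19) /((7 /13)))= 351 /532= 0.66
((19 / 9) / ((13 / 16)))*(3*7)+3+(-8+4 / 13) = 49.87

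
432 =432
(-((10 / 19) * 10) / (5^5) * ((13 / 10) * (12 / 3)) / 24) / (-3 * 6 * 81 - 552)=13 / 71606250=0.00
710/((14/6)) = 2130/7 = 304.29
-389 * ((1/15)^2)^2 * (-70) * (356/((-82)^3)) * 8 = -1938776/697825125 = -0.00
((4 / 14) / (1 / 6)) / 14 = 6 / 49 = 0.12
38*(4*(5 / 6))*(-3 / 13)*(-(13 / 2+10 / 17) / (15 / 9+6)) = 137370 / 5083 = 27.03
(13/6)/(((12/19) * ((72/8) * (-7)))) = -247/4536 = -0.05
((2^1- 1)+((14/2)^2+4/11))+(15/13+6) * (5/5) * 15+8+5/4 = 95479/572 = 166.92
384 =384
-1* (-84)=84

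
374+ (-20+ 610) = 964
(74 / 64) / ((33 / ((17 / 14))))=629 / 14784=0.04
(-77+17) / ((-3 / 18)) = 360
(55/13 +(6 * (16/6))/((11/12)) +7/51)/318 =79576/1159587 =0.07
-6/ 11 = -0.55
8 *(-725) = -5800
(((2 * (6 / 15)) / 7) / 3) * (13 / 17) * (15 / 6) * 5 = 130 / 357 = 0.36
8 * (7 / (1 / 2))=112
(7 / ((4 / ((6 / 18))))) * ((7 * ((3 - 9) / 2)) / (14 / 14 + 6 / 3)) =-49 / 12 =-4.08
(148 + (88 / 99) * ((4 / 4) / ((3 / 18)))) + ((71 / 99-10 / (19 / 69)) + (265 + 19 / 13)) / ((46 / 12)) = 40036442 / 187473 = 213.56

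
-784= -784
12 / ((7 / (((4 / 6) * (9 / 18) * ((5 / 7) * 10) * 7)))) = 200 / 7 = 28.57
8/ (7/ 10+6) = 80/ 67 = 1.19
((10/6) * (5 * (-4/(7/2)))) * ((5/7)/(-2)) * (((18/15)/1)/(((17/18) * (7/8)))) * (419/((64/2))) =377100/5831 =64.67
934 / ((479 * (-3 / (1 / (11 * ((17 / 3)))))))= -0.01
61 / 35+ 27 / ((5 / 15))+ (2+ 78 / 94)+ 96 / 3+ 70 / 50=39142 / 329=118.97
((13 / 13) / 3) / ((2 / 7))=7 / 6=1.17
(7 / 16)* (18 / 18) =7 / 16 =0.44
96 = 96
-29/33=-0.88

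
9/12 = 3/4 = 0.75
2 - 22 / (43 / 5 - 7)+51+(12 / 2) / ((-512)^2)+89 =16809987 / 131072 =128.25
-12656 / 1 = -12656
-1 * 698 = -698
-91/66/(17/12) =-182/187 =-0.97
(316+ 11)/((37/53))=17331/37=468.41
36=36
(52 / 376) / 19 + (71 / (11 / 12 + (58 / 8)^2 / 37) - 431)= -2970037247 / 7413686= -400.62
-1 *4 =-4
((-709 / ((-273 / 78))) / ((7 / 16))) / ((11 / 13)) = 294944 / 539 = 547.21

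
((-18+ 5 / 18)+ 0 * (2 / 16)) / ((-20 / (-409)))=-130471 / 360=-362.42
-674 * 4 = -2696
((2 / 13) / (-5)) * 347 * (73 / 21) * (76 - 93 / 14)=-24596401 / 9555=-2574.19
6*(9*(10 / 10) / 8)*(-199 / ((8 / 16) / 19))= -102087 / 2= -51043.50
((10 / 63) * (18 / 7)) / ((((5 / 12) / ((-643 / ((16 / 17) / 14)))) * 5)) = -65586 / 35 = -1873.89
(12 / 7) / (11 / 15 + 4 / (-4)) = -45 / 7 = -6.43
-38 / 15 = -2.53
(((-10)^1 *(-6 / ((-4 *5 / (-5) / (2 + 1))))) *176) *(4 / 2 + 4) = 47520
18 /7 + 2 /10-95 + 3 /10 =-1287 /14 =-91.93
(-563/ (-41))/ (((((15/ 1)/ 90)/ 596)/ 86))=173142768/ 41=4222994.34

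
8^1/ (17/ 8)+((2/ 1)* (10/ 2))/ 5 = 98/ 17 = 5.76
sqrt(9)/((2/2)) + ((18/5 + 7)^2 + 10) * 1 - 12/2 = 2984/25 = 119.36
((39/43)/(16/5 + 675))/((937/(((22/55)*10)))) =780/136626781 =0.00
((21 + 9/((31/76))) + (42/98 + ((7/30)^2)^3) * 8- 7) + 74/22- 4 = 8452215703163/217515375000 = 38.86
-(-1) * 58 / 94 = 29 / 47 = 0.62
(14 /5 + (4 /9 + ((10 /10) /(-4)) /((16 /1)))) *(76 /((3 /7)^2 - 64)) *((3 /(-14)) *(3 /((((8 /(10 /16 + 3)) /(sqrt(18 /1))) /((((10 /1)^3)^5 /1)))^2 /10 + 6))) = 285677777801513671875000000000000000 /693406142578125000000000000000003127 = 0.41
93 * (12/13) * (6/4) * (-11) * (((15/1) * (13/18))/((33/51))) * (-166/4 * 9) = 17715105/2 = 8857552.50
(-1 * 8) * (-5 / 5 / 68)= 2 / 17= 0.12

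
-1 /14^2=-1 /196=-0.01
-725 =-725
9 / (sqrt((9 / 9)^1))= 9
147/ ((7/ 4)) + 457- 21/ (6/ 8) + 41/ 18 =9275/ 18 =515.28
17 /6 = 2.83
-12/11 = -1.09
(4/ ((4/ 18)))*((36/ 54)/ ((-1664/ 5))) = -15/ 416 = -0.04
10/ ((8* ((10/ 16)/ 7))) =14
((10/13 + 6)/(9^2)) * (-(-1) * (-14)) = -1232/1053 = -1.17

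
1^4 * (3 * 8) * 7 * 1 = 168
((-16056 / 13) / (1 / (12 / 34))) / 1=-96336 / 221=-435.91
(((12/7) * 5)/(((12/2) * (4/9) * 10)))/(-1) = -9/28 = -0.32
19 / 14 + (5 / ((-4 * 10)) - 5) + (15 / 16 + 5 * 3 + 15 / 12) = 1503 / 112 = 13.42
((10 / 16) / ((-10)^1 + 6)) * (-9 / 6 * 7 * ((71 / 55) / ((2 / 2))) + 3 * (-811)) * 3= 807363 / 704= 1146.82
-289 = -289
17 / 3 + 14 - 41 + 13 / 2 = -89 / 6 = -14.83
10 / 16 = 5 / 8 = 0.62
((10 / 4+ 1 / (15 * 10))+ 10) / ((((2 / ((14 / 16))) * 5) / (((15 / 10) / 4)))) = 3283 / 8000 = 0.41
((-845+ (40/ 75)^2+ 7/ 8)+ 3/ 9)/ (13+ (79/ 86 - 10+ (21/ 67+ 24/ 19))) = -83110935307/ 541442700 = -153.50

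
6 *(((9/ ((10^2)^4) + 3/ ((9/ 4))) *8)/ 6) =10.67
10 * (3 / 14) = 2.14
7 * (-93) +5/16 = -10411/16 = -650.69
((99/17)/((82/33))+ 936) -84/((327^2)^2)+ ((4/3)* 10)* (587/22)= 75629887054887755/58442019500898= 1294.10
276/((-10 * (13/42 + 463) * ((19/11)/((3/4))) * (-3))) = 1449/168055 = 0.01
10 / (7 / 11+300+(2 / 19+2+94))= 2090 / 82919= 0.03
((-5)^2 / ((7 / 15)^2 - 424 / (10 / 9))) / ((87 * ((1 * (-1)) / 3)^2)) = -0.01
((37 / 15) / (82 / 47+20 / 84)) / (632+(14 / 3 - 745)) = -36519 / 3180125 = -0.01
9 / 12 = 3 / 4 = 0.75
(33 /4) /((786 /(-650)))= -3575 /524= -6.82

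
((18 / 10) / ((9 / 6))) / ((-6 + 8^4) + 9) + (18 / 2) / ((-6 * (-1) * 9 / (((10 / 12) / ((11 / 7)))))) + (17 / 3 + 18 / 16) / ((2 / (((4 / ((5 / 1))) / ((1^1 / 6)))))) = 16.39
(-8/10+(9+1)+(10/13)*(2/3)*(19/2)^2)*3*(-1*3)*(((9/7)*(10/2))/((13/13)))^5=-1197845870625/218491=-5482357.95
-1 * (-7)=7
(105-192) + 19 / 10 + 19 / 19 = -841 / 10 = -84.10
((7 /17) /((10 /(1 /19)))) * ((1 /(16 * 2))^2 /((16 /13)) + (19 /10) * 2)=2179527 /264601600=0.01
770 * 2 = 1540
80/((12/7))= 140/3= 46.67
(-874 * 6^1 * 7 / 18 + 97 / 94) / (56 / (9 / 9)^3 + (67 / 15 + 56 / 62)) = -89094155 / 2682478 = -33.21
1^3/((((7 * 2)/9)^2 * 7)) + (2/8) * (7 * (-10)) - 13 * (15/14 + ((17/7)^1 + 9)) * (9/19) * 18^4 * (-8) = 64643098.35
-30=-30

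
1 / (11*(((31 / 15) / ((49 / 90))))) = 49 / 2046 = 0.02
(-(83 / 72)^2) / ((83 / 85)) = -7055 / 5184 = -1.36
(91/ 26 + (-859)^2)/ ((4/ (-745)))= -1099447905/ 8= -137430988.12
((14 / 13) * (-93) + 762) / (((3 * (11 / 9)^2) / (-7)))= -1626156 / 1573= -1033.79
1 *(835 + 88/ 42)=17579/ 21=837.10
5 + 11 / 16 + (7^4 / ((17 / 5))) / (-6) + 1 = -111.01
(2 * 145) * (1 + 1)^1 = 580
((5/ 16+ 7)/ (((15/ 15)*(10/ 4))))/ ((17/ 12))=351/ 170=2.06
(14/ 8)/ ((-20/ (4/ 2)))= -7/ 40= -0.18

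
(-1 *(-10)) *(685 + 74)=7590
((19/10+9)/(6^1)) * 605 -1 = 13177/12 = 1098.08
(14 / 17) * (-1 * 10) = -140 / 17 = -8.24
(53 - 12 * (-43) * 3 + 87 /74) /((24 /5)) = 592805 /1776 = 333.79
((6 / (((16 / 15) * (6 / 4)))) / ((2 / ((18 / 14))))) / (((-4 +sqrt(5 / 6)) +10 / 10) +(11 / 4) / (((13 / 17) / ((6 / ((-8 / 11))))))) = -14310270 / 193771081-73008 * sqrt(30) / 193771081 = -0.08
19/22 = 0.86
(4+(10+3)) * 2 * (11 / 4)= 187 / 2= 93.50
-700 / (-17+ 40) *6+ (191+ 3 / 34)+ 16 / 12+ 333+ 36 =888695 / 2346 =378.81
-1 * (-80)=80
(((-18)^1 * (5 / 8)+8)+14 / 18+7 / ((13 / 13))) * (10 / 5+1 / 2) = 815 / 72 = 11.32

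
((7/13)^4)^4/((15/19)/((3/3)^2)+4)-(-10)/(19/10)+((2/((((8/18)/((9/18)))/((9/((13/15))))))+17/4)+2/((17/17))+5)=6554355314324026523273/164357902468245420727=39.88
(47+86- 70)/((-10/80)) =-504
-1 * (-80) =80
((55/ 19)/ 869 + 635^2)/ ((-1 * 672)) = -100873455/ 168112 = -600.04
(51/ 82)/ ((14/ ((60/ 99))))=0.03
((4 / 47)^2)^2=0.00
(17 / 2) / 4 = 17 / 8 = 2.12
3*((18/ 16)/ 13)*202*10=13635/ 26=524.42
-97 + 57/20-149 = -4863/20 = -243.15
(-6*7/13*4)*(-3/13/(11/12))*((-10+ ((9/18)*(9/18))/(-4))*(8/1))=-486864/1859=-261.90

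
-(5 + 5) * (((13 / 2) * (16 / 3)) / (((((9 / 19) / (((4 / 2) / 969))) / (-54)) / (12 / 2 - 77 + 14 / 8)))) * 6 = -576160 / 17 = -33891.76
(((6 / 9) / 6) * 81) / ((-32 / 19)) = -171 / 32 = -5.34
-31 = -31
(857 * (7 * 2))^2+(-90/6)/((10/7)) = 287903987/2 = 143951993.50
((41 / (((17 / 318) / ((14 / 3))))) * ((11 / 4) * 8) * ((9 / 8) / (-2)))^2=2267701680321 / 1156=1961679654.26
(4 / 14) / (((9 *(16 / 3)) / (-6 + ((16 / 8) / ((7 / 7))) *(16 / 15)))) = -29 / 1260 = -0.02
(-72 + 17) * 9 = -495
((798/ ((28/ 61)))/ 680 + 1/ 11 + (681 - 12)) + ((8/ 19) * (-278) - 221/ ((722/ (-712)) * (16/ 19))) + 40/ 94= 572215269/ 703120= 813.82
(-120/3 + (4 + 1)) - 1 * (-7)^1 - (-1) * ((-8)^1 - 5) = -41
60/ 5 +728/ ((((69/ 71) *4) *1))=199.28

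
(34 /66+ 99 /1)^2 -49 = 10731295 /1089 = 9854.27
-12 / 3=-4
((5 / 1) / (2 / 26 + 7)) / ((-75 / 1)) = -13 / 1380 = -0.01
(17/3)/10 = 17/30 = 0.57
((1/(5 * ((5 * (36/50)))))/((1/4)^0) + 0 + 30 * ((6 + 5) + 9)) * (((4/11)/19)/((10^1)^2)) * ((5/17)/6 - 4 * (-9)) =39715277/9593100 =4.14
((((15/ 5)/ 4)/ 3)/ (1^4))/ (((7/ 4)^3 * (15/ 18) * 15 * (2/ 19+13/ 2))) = 1216/ 2152325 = 0.00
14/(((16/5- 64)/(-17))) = 595/152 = 3.91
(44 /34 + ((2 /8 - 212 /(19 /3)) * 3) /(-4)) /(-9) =-135463 /46512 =-2.91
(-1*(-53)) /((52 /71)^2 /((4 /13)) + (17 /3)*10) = 801519 /883334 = 0.91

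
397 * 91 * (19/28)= 98059/4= 24514.75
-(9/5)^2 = -81/25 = -3.24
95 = 95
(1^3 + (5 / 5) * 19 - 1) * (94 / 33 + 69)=45049 / 33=1365.12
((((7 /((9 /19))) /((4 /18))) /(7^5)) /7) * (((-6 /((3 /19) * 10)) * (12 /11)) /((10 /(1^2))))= -0.00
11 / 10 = 1.10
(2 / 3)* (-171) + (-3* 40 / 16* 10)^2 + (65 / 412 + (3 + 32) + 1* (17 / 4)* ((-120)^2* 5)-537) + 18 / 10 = 640682573 / 2060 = 311010.96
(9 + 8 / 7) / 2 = 71 / 14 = 5.07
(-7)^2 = 49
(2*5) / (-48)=-5 / 24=-0.21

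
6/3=2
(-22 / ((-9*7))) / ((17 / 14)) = 44 / 153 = 0.29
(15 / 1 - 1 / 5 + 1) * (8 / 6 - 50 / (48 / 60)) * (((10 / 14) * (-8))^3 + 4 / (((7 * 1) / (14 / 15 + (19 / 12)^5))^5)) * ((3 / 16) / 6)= 54560009057143770170243780956643356487857 / 12024931598526509256156767059968000000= 4537.24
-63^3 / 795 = -314.52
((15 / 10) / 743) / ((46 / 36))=27 / 17089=0.00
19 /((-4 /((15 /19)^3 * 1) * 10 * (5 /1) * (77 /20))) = -675 /55594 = -0.01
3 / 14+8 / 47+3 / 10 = 0.68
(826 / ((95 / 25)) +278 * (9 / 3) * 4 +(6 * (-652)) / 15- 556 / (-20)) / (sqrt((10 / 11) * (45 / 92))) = 4979.32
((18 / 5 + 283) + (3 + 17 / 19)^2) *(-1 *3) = -1634079 / 1805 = -905.31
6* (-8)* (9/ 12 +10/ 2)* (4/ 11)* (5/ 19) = -5520/ 209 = -26.41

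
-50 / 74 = -25 / 37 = -0.68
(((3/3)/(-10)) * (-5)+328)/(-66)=-219/44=-4.98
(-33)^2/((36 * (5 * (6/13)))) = 1573/120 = 13.11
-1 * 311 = -311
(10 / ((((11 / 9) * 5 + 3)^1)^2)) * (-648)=-78.06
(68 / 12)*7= 119 / 3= 39.67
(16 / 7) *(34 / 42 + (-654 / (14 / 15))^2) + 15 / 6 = 2309675353 / 2058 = 1122291.23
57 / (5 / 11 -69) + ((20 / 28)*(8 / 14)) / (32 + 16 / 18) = -559893 / 683501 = -0.82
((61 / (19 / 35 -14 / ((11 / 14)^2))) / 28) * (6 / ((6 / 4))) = -36905 / 93741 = -0.39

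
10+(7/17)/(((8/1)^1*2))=10.03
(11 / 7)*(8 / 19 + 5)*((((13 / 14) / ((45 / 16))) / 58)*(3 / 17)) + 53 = 364950401 / 6884745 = 53.01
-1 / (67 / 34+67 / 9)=-306 / 2881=-0.11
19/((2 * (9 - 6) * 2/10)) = 95/6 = 15.83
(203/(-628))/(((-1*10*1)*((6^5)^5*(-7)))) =-29/178542208827958524641280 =-0.00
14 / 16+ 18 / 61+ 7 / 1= 3987 / 488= 8.17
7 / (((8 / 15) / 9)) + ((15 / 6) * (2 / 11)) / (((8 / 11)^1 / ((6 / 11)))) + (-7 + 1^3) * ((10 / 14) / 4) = 72315 / 616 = 117.39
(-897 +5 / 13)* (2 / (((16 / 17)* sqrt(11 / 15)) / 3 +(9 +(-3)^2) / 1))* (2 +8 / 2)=-24556977360 / 41073643 +28533888* sqrt(165) / 41073643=-588.95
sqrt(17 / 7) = sqrt(119) / 7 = 1.56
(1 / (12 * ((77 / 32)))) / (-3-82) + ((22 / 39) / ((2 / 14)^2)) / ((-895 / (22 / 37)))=-0.02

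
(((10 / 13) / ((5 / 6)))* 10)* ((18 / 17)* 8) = 17280 / 221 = 78.19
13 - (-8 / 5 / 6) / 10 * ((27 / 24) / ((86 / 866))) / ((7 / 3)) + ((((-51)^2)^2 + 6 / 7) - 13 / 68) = 865440102706 / 127925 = 6765214.80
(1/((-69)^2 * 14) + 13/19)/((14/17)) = 0.83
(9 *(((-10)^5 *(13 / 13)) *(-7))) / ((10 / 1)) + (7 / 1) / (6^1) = 3780007 / 6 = 630001.17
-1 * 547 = -547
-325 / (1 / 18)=-5850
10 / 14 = 5 / 7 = 0.71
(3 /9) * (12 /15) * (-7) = -28 /15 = -1.87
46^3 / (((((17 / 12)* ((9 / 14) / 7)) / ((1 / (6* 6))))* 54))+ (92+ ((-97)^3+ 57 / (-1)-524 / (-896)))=-2532442308997 / 2776032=-912252.56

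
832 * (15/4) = 3120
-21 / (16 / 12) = -63 / 4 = -15.75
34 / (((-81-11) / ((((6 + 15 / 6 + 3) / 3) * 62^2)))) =-16337 / 3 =-5445.67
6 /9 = 2 /3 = 0.67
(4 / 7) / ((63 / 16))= 64 / 441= 0.15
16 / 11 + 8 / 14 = 156 / 77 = 2.03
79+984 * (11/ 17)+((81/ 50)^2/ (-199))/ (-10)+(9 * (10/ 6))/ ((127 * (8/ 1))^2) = 7810427961820309/ 10912881400000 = 715.71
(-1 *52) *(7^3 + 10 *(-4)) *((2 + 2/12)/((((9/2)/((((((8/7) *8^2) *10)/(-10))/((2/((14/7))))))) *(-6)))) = -17478656/189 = -92479.66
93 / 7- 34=-145 / 7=-20.71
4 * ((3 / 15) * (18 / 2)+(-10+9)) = 16 / 5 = 3.20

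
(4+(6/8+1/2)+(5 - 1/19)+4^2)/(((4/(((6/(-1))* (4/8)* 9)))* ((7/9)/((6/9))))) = -151.57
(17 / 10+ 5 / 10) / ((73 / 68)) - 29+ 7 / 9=-85978 / 3285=-26.17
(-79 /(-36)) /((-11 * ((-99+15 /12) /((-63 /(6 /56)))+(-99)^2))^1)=-15484 /760727319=-0.00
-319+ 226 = -93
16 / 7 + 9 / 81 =151 / 63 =2.40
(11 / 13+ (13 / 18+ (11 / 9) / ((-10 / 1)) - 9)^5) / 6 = -1698951641 / 243750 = -6970.06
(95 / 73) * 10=950 / 73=13.01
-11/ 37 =-0.30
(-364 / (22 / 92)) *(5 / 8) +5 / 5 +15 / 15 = -10443 / 11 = -949.36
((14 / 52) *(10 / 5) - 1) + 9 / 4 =93 / 52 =1.79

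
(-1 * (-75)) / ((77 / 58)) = 4350 / 77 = 56.49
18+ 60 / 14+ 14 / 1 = 36.29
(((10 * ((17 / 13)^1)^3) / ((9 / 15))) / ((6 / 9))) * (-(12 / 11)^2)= -17686800 / 265837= -66.53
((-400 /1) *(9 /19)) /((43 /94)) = -338400 /817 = -414.20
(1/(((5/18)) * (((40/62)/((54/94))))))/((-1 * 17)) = -7533/39950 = -0.19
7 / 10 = 0.70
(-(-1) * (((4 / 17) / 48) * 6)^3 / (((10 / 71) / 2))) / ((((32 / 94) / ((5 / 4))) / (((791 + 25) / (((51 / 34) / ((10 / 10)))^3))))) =3337 / 10404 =0.32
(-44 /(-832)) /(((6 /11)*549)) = 121 /685152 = 0.00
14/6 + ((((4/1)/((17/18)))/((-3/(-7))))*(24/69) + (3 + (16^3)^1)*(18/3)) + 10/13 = 24600.54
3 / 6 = 1 / 2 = 0.50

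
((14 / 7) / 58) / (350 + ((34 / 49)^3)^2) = 13841287201 / 140533864418214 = 0.00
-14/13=-1.08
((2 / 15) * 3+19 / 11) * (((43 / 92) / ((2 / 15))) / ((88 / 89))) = 1343277 / 178112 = 7.54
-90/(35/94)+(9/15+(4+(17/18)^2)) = -2678761/11340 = -236.22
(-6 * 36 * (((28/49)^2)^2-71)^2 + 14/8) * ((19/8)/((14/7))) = -475622401711067/368947264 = -1289133.84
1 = 1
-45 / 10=-9 / 2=-4.50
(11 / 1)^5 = 161051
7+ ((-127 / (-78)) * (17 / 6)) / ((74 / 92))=110263 / 8658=12.74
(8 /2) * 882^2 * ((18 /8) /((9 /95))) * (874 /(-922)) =-32295514860 /461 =-70055346.77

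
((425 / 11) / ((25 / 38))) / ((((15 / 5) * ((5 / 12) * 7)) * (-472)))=-323 / 22715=-0.01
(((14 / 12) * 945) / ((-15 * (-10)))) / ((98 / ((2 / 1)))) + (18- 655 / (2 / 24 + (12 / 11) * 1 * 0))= -156837 / 20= -7841.85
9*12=108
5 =5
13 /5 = 2.60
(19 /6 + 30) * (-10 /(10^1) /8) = -199 /48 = -4.15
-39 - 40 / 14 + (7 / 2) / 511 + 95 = 54319 / 1022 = 53.15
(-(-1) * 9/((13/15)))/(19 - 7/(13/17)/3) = 405/622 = 0.65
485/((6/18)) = 1455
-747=-747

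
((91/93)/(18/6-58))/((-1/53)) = 4823/5115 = 0.94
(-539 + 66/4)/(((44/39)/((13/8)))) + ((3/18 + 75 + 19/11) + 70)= -1279205/2112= -605.68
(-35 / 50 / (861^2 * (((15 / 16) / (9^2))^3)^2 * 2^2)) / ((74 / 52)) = -2347163443003392 / 34013984375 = -69005.84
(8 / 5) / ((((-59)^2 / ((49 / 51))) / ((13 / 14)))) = 0.00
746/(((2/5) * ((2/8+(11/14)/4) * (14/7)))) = 10444/5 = 2088.80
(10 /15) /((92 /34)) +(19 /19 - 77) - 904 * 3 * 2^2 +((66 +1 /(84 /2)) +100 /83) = -290151487 /26726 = -10856.52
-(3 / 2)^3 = -27 / 8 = -3.38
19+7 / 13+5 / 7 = 1843 / 91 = 20.25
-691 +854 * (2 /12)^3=-74201 /108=-687.05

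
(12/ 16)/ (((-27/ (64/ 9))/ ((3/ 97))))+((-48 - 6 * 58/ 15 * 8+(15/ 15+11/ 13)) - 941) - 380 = -264334091/ 170235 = -1552.76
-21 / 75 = -7 / 25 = -0.28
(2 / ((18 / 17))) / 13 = 17 / 117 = 0.15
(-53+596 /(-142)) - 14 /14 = -58.20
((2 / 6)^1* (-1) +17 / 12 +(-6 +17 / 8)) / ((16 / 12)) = -67 / 32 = -2.09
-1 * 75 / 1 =-75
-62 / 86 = -31 / 43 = -0.72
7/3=2.33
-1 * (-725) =725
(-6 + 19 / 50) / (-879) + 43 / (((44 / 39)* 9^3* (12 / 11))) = 4640939 / 85438800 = 0.05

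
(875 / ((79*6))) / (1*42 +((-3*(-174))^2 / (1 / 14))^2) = 0.00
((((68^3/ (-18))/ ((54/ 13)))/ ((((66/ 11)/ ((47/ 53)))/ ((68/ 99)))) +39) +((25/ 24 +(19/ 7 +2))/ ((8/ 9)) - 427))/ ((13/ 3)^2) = -43.05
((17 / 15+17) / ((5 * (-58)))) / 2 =-68 / 2175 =-0.03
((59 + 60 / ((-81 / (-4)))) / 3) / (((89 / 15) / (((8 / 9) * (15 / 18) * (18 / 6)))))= 7.74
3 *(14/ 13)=42/ 13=3.23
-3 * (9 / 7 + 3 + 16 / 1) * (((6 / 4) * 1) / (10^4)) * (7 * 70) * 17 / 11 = -76041 / 11000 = -6.91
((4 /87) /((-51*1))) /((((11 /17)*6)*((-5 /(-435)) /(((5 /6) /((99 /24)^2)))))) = -320 /323433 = -0.00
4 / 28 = 1 / 7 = 0.14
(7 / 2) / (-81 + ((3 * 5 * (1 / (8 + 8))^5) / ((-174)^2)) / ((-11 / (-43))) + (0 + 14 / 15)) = -291011297280 / 6657229867147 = -0.04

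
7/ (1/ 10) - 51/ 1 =19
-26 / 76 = -13 / 38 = -0.34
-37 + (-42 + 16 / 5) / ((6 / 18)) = -767 / 5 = -153.40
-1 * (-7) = 7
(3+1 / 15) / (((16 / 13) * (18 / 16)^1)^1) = 299 / 135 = 2.21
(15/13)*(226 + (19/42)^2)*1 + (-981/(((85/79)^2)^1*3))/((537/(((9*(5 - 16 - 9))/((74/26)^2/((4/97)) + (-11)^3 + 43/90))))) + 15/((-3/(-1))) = 3627685432955122531/13641921735314964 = 265.92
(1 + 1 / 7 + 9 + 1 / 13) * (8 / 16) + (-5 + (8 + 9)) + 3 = 1830 / 91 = 20.11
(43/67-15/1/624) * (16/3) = 8609/2613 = 3.29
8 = 8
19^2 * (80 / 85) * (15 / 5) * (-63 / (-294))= 25992 / 119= 218.42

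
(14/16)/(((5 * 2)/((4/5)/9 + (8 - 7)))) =343/3600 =0.10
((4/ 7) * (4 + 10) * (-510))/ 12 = -340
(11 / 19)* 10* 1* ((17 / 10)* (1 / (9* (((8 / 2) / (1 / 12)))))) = 0.02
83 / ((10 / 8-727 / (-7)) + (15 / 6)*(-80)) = -2324 / 2657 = -0.87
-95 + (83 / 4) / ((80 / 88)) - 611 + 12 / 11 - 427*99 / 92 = -11552721 / 10120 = -1141.57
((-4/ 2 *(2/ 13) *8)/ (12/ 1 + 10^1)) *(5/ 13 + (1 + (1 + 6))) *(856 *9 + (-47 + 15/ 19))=-253748512/ 35321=-7184.07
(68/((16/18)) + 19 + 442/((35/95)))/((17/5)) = 90665/238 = 380.95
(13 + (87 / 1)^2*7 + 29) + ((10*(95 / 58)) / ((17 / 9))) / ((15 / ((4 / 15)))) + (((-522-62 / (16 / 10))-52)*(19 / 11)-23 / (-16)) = 4509177237 / 86768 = 51968.21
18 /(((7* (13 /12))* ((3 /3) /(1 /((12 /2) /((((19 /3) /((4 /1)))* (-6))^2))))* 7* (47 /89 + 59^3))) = 96387 /3881193862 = 0.00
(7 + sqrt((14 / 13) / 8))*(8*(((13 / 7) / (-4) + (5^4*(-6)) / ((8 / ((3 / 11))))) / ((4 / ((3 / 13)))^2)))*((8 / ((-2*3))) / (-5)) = -59277 / 9295-59277*sqrt(91) / 1691690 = -6.71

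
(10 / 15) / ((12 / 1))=1 / 18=0.06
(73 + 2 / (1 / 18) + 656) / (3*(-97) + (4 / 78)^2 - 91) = -1163565 / 581018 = -2.00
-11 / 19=-0.58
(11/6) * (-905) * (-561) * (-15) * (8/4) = -27923775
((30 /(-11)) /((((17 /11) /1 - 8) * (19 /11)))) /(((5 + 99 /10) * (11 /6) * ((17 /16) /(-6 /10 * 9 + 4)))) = -40320 /3417017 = -0.01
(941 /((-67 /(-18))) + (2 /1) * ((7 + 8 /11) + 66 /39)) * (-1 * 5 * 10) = -130131600 /9581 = -13582.26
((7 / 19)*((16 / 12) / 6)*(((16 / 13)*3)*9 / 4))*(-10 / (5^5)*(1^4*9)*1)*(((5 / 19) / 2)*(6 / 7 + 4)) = -7344 / 586625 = -0.01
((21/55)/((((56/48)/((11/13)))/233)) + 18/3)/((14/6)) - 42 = -5358/455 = -11.78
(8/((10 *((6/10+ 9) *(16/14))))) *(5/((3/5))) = 175/288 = 0.61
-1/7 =-0.14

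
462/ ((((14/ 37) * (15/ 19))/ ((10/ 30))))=7733/ 15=515.53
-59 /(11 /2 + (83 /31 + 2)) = -3658 /631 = -5.80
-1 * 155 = -155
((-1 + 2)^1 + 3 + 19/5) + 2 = 49/5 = 9.80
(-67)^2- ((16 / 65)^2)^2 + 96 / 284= 5689757111319 / 1267394375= 4489.33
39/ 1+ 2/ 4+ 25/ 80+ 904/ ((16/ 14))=13293/ 16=830.81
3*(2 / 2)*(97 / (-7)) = -291 / 7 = -41.57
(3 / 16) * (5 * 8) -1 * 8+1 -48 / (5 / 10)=-191 / 2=-95.50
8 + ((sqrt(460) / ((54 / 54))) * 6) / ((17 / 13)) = 8 + 156 * sqrt(115) / 17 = 106.41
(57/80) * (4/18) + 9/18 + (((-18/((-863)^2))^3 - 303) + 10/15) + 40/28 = -300.25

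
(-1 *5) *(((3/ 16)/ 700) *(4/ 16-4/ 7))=27/ 62720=0.00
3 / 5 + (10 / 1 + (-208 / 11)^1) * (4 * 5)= -9767 / 55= -177.58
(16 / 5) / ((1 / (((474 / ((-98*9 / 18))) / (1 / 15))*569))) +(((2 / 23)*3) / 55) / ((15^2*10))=-264201.80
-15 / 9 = -1.67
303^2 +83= 91892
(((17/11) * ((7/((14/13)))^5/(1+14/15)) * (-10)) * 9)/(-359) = 2325.22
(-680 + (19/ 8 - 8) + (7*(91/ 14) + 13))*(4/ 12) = -209.04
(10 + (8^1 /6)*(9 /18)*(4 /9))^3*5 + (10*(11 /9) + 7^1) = 107803111 /19683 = 5476.97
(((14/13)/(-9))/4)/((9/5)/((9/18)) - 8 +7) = -35/3042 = -0.01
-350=-350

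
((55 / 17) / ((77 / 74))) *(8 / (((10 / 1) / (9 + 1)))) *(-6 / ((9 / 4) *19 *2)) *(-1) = 11840 / 6783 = 1.75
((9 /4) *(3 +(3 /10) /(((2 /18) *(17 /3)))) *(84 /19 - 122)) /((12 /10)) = -1980441 /2584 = -766.42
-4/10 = -2/5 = -0.40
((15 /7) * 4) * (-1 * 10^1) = -600 /7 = -85.71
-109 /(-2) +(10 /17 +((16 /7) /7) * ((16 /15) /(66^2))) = 1499179471 /27214110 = 55.09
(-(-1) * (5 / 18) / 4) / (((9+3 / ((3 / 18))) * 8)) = 5 / 15552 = 0.00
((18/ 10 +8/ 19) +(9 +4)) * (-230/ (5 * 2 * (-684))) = 5543/ 10830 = 0.51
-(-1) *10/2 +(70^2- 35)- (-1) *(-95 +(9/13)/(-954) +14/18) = 59229187/12402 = 4775.78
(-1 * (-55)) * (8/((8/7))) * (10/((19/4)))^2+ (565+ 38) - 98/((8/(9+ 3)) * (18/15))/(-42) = 10016831/4332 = 2312.29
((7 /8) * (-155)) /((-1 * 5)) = 217 /8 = 27.12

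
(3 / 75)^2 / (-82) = -1 / 51250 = -0.00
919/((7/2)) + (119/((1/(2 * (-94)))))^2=3503546526/7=500506646.57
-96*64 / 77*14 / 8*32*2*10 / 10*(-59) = 527266.91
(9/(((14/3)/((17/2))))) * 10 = 2295/14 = 163.93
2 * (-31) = -62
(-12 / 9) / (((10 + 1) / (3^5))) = -29.45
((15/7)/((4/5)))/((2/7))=75/8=9.38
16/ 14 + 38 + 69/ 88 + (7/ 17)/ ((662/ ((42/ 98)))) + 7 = 162660613/ 3466232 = 46.93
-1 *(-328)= 328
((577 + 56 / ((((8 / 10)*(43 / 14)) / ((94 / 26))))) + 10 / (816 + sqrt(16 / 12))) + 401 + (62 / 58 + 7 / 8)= 68803336498723 / 64765020008 - 5*sqrt(3) / 499391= 1062.35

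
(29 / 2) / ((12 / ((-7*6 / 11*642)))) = -65163 / 22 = -2961.95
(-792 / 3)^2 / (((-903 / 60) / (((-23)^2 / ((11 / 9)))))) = -603313920 / 301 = -2004365.18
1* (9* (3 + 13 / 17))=576 / 17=33.88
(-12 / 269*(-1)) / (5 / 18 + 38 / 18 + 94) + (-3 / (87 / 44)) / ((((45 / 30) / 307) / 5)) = -63043843408 / 40604205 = -1552.64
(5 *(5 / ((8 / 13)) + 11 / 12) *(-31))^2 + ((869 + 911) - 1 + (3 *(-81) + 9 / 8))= 1132198609 / 576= 1965622.59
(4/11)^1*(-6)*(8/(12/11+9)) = -64/37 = -1.73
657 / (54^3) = 73 / 17496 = 0.00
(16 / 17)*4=64 / 17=3.76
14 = 14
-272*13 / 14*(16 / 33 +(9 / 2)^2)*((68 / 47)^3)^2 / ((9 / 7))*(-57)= 2272501318911975424 / 1067142317571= 2129520.38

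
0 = 0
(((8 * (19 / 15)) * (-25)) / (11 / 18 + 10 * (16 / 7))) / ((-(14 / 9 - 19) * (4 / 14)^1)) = -1005480 / 464249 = -2.17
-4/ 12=-0.33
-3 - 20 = -23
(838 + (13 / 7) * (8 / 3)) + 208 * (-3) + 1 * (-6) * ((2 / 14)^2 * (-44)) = 32978 / 147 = 224.34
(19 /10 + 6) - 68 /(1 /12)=-8081 /10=-808.10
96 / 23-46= -962 / 23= -41.83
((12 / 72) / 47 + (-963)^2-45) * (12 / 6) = 261505369 / 141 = 1854648.01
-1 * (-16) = 16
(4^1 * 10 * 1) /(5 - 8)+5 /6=-25 /2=-12.50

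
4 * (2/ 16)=1/ 2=0.50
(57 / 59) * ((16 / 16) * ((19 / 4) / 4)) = 1083 / 944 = 1.15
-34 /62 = -17 /31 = -0.55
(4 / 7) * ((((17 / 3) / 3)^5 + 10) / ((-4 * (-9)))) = 2010347 / 3720087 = 0.54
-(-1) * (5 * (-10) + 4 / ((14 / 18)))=-314 / 7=-44.86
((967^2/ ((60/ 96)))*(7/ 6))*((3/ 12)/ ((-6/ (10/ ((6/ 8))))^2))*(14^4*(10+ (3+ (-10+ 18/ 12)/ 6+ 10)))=1302545463410240/ 729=1786756465583.32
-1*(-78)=78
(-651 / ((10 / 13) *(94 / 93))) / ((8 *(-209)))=787059 / 1571680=0.50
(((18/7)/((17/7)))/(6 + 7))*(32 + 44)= 1368/221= 6.19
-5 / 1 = -5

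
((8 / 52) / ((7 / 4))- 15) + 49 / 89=-116314 / 8099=-14.36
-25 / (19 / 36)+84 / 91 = -11472 / 247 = -46.45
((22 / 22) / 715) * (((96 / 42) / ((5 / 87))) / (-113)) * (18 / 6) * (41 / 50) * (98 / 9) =-133168 / 10099375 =-0.01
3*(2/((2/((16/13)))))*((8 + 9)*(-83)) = -67728/13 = -5209.85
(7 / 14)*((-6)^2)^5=30233088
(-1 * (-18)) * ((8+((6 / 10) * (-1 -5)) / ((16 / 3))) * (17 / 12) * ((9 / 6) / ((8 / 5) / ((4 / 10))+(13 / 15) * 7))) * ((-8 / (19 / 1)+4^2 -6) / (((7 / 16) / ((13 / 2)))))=3961.01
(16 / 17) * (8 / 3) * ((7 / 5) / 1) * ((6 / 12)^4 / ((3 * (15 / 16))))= 896 / 11475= 0.08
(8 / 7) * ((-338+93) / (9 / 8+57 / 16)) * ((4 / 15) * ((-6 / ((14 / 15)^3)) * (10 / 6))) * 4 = 38400 / 49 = 783.67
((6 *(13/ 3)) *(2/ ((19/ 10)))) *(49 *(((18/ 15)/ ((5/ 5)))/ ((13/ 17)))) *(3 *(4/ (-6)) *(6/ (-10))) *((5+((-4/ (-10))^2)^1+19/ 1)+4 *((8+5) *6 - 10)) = 747894.41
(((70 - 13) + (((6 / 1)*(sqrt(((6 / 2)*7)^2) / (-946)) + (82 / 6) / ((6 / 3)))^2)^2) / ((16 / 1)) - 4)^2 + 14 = 16987682324660716513137075339232993 / 1077306038822167840838113099776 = 15768.67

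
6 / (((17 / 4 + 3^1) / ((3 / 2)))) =36 / 29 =1.24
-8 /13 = -0.62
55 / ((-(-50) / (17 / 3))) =187 / 30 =6.23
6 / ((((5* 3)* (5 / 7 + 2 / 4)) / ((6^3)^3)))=282175488 / 85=3319711.62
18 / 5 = 3.60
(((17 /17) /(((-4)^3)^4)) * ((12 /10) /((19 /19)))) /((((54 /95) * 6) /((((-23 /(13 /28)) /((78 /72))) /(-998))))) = 0.00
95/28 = 3.39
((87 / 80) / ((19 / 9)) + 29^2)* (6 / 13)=3837309 / 9880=388.39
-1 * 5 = -5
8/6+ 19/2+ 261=1631/6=271.83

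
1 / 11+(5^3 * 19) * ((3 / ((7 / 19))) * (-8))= -11912993 / 77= -154714.19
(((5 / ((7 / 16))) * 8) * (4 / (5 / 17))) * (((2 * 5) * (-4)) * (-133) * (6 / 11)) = 3608203.64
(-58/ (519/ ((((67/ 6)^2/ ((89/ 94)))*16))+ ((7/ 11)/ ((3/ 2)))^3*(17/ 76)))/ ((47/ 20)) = -5688830549952/ 60707610065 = -93.71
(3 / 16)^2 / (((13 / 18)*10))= 81 / 16640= 0.00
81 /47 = 1.72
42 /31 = 1.35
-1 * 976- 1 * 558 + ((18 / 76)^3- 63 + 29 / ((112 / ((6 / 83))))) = -25456174511 / 15940316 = -1596.97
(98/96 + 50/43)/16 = 4507/33024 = 0.14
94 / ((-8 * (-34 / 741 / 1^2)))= 256.08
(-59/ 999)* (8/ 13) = -472/ 12987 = -0.04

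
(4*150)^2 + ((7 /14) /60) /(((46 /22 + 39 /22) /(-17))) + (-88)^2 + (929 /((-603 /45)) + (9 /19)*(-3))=140414400397 /381900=367673.21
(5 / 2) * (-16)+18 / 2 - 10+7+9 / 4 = -127 / 4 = -31.75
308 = 308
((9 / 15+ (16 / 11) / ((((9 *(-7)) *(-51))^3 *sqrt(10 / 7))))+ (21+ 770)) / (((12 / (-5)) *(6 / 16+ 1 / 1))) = -7916 / 33 - 16 *sqrt(70) / 12040341408711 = -239.88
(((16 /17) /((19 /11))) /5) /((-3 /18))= -1056 /1615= -0.65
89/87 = 1.02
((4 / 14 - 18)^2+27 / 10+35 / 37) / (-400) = -5755221 / 7252000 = -0.79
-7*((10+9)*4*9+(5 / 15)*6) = -4802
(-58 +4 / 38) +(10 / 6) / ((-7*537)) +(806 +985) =1733.10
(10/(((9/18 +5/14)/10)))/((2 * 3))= 175/9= 19.44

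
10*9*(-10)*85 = -76500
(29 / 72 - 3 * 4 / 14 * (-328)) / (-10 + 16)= 141899 / 3024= 46.92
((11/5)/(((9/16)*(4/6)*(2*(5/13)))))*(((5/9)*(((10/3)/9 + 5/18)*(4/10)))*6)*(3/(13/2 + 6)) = 16016/10125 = 1.58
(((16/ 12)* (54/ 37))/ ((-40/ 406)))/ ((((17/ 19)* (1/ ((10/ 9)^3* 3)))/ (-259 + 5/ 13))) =5186893600/ 220779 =23493.60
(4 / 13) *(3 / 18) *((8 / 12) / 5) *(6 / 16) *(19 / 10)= 19 / 3900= 0.00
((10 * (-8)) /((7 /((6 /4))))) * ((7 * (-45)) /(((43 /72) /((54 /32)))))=656100 /43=15258.14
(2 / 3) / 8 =1 / 12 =0.08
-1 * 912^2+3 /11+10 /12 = -54895031 /66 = -831742.89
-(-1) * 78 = 78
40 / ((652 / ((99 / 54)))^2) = 0.00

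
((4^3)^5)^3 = 1237940039285380274899124224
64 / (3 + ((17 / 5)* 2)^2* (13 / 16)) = 6400 / 4057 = 1.58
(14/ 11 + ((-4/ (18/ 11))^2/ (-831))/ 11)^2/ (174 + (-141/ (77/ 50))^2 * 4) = 21734417874050/ 452718339266623383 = 0.00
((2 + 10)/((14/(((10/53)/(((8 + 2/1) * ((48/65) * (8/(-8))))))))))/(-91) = 5/20776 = 0.00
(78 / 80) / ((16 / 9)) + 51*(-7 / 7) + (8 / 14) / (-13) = -2940859 / 58240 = -50.50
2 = 2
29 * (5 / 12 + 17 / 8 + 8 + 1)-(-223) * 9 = 56201 / 24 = 2341.71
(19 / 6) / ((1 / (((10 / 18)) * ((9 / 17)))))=95 / 102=0.93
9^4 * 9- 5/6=354289/6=59048.17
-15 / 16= -0.94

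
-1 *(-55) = 55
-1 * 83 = -83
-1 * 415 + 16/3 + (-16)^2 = -461/3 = -153.67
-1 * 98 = -98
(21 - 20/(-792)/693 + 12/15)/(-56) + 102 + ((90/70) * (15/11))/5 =3917347409/38419920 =101.96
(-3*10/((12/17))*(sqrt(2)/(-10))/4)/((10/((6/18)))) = 17*sqrt(2)/480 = 0.05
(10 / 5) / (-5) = -2 / 5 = -0.40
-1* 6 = -6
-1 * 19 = -19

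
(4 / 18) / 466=1 / 2097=0.00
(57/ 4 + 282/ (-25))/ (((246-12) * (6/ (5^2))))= 11/ 208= 0.05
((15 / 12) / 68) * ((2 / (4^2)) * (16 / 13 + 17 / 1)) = 1185 / 28288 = 0.04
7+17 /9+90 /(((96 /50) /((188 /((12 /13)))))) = 688015 /72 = 9555.76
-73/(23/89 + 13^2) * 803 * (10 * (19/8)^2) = -9416849255/482048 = -19535.09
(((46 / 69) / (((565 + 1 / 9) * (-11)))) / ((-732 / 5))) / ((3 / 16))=20 / 5119059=0.00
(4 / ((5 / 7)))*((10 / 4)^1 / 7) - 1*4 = -2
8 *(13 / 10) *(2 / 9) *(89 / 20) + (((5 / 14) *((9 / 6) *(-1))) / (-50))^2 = 1451357 / 141120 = 10.28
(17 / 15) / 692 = 17 / 10380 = 0.00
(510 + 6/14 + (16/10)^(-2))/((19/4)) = 228847/2128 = 107.54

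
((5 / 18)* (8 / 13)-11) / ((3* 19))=-1267 / 6669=-0.19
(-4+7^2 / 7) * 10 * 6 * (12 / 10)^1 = 216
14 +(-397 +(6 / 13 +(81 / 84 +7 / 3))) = -414131 / 1092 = -379.24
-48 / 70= -0.69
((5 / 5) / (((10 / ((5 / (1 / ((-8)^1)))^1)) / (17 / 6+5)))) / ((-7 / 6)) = 188 / 7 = 26.86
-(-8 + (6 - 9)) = 11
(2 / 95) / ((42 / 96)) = 32 / 665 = 0.05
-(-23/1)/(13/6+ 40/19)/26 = 1311/6331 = 0.21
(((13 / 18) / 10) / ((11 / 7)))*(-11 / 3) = -91 / 540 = -0.17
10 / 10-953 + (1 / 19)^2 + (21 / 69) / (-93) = -735114796 / 772179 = -952.00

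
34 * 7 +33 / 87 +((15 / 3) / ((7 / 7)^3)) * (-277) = -33252 / 29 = -1146.62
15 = 15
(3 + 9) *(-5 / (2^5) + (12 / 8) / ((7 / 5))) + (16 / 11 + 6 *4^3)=244205 / 616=396.44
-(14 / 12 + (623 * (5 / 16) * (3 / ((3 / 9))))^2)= -2357884571 / 768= -3070162.20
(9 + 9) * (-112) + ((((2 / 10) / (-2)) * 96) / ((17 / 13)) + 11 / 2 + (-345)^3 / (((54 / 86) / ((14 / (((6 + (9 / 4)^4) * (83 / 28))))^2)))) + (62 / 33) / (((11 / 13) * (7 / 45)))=-94960434807829328850251 / 65033450185077990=-1460178.33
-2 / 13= -0.15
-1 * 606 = -606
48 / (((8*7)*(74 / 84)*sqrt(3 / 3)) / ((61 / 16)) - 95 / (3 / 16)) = -549 / 5647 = -0.10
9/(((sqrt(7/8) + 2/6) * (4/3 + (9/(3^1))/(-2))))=1296/55 -972 * sqrt(14)/55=-42.56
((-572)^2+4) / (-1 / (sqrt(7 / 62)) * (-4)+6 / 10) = 26165.87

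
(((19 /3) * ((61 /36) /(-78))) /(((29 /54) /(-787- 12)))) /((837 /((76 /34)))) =1034987 /1893294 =0.55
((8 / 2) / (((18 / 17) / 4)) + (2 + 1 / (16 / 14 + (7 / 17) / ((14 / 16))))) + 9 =15397 / 576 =26.73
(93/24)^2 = 15.02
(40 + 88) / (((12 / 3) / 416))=13312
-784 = -784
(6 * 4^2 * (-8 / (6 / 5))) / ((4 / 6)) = -960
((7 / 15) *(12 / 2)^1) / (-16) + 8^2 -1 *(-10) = 73.82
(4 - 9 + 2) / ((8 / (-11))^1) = 33 / 8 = 4.12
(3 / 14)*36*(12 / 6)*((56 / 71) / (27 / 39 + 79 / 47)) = 263952 / 51475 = 5.13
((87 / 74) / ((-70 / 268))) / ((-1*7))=5829 / 9065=0.64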